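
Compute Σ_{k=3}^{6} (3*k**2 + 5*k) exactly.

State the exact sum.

Σ = 348

Compute t_(k+1)/t_k: get (3*k**2 + 11*k + 8)/(k*(3*k + 5)).
So A=1 and B=1, with C=k**2 + 5*k/3.
Set up (1)·f(k+1) − (1)·f(k) − (k**2 + 5*k/3) = 0.
deg f ≤ 3 (via 0,0,2).
Match coefficients ⇒ f(k) = k*(k - 1)*(k + 2)/3.
So s_k = (B(k−1)f/C)·t_k = ((k - 1)*(k + 2)/(3*k + 5))·t_k = k*(k**2 + k - 2).
Δs = k*(3*k + 5), as required.
Evaluate s at k=7 and k=3: 378 and 30; difference 348.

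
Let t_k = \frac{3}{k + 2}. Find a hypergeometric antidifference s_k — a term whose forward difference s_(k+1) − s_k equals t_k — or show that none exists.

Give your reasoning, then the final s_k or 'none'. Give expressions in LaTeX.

Compute t_(k+1)/t_k: get (k + 2)/(k + 3).
Take A(k)=k + 2, B(k)=k + 3, C(k)=1.
Need (k + 2)·f(k+1) − (k + 2)·f(k) = 1.
d = 0 from the (1,1,0) case.
Write f(k) = c0. Then LHS − RHS = -1, requiring -1 = 0: contradictory. No certificate.

not Gosper-summable; s_k does not exist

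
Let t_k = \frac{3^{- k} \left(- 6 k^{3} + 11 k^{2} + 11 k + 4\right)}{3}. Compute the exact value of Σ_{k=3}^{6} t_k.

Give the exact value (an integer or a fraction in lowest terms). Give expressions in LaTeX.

Σ = -4220/2187

Ratio r(k) = (6*k**3 + 7*k**2 - 15*k - 20)/(3*(6*k**3 - 11*k**2 - 11*k - 4)).
Factor: A=1/3; B=1; C=k**3 - 11*k**2/6 - 11*k/6 - 2/3.
Key eq: (1/3)·f(k+1) = (1)·f(k) + (k**3 - 11*k**2/6 - 11*k/6 - 2/3).
d = 3 from the (0,0,3) case.
A polynomial solution: f(k) = -(3*k**3 - k**2 - 2*k - 2)/2.
Then R = B(k−1)f/C = -3*(3*k**3 - k**2 - 2*k - 2)/(6*k**3 - 11*k**2 - 11*k - 4), so s_k = R(k)·t_k = (3*k**3 - k**2 - 2*k - 2)/3**k.
Δs = (-6*k**3 + 11*k**2 + 11*k + 4)/(3*3**k), as required.
Telescoping: Σ = s_(7) − s_(3) = 964/2187 − (64/27) = -4220/2187.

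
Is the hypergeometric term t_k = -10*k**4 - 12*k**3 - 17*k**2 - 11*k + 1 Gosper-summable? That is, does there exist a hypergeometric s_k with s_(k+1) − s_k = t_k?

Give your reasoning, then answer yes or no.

The ratio is (10*k**4 + 52*k**3 + 113*k**2 + 121*k + 49)/(10*k**4 + 12*k**3 + 17*k**2 + 11*k - 1).
Normal form (A,B,C) = (1, 1, k**4 + 6*k**3/5 + 17*k**2/10 + 11*k/10 - 1/10).
Key eq: (1)·f(k+1) = (1)·f(k) + (k**4 + 6*k**3/5 + 17*k**2/10 + 11*k/10 - 1/10).
Degrees (0,0,4) ⇒ d ≤ 5.
Solve for f: f(k) = k*(2*k**4 - 2*k**3 + 3*k**2 - 4)/10 (degree 5 ≤ 5).
Get s_k = R·t_k = k*(-2*k**4 + 2*k**3 - 3*k**2 + 4) with R(k) = B(k−1)f(k)/C(k) = k*(2*k**4 - 2*k**3 + 3*k**2 - 4)/(10*k**4 + 12*k**3 + 17*k**2 + 11*k - 1).
Verify: -10*k**4 - 12*k**3 - 17*k**2 - 11*k + 1 matches t_k.

Yes. s_k = k*(-2*k**4 + 2*k**3 - 3*k**2 + 4).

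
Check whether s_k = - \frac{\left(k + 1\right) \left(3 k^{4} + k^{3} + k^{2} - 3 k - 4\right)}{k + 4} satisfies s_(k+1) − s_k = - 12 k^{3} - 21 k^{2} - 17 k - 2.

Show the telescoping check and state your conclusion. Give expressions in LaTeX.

Invalid: residual \frac{3 \left(9 k^{4} + 68 k^{3} + 100 k^{2} + 73 k + 12\right)}{k^{2} + 9 k + 20} ≠ 0.

s_(k+1) = (-3*k**5 - 19*k**4 - 48*k**3 - 58*k**2 - 26*k + 4)/(k + 5)
s_(k+1) − s_k = (-12*k**5 - 102*k**4 - 242*k**3 - 275*k**2 - 139*k - 4)/(k**2 + 9*k + 20)
(s_(k+1) − s_k) − t_k = 3*(9*k**4 + 68*k**3 + 100*k**2 + 73*k + 12)/(k**2 + 9*k + 20)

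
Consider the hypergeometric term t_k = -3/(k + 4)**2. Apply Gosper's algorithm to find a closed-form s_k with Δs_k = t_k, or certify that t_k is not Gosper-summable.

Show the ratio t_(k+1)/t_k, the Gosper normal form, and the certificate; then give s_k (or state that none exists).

no hypergeometric antidifference exists

t_(k+1)/t_k = (k + 4)**2/(k + 5)**2.
Take A(k)=k**2 + 8*k + 16, B(k)=k**2 + 10*k + 25, C(k)=1.
Need (k**2 + 8*k + 16)·f(k+1) − (k**2 + 8*k + 16)·f(k) = 1.
Bound: deg f ≤ 0.
Put f(k) = c0: A·f(k+1) − B(k−1)·f(k) − C = -1; need -1 = 0 — inconsistent ⇒ no f, not summable.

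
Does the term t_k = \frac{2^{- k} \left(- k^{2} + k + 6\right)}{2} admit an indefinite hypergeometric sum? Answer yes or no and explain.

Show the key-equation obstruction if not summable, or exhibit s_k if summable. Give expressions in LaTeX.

Yes. s_k = 2^{- k} \left(k^{2} + k - 4\right).

The ratio is (k**2 + k - 6)/(2*(k**2 - k - 6)).
Factor: A=1/2; B=1; C=k**2 - k - 6.
f must satisfy (1/2)·f(k+1) − (1)·f(k) = k**2 - k - 6.
From deg A=0, deg B=0, deg C=2: d=2.
Solving with deg f ≤ 2: f(k) = -2*(k**2 + k - 4).
R(k) = B(k−1)·f(k)/C(k) = -2*(k**2 + k - 4)/((k - 3)*(k + 2)); s_k = R·t_k = (k**2 + k - 4)/2**k.
Verify: (-k**2 + k + 6)/(2*2**k) matches t_k.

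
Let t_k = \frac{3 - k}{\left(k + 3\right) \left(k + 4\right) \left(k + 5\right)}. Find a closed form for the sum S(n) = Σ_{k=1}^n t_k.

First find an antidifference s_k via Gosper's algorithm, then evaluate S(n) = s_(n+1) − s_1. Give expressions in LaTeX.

t_(k+1)/t_k = (k - 2)*(k + 3)/((k - 3)*(k + 6)).
So A=k + 3 and B=k + 6, with C=k - 3.
Need (k + 3)·f(k+1) − (k + 5)·f(k) = k - 3.
From deg A=1, deg B=1, deg C=1: d=2.
Solve for f: f(k) = -k (degree 1 ≤ 2).
Then R = B(k−1)f/C = -k*(k + 5)/(k - 3), so s_k = R(k)·t_k = k/((k + 3)*(k + 4)).
s_(k+1) − s_k = (3 - k)/(k**3 + 12*k**2 + 47*k + 60) = t_k.
Evaluate: s_(n+1) = (n + 1)/(n**2 + 9*n + 20); subtract s_(1) = 1/20 ⇒ S(n) = n*(11 - n)/(20*(n**2 + 9*n + 20)).

S(n) = \frac{n \left(11 - n\right)}{20 \left(n^{2} + 9 n + 20\right)}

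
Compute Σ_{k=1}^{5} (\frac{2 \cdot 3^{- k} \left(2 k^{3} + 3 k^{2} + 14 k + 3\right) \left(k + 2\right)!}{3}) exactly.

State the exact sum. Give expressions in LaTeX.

The ratio is (2*k**4 + 15*k**3 + 53*k**2 + 100*k + 66)/(3*(2*k**3 + 3*k**2 + 14*k + 3)).
A = k/3 + 1, B = 1, C = k**3 + 3*k**2/2 + 7*k + 3/2.
Need (k/3 + 1)·f(k+1) − (1)·f(k) = k**3 + 3*k**2/2 + 7*k + 3/2.
From deg A=1, deg B=0, deg C=3: d=2.
A polynomial solution: f(k) = 3*(2*k**2 - k + 1)/2.
Get s_k = R·t_k = 2*(2*k**2 - k + 1)*factorial(k + 2)/3**k with R(k) = B(k−1)f(k)/C(k) = 3*(2*k**2 - k + 1)/(2*k**3 + 3*k**2 + 14*k + 3).
Check: Δs_k = 2*(2*k**3 + 3*k**2 + 14*k + 3)*factorial(k + 2)/(3*3**k). ✓
Telescoping: Σ = s_(6) − s_(1) = 600320/81 − (8) = 599672/81.

Σ = 599672/81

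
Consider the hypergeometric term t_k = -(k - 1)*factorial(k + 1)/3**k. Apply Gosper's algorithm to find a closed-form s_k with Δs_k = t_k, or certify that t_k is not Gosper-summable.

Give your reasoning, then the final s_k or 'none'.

s_k = -3**(1 - k)*factorial(k + 1)

Step 1: r(k) = k*(k + 2)/(3*(k - 1)).
A = k/3 + 2/3, B = 1, C = k - 1.
Set up (k/3 + 2/3)·f(k+1) − (1)·f(k) − (k - 1) = 0.
deg f ≤ 0 (via 1,0,1).
Match coefficients ⇒ f(k) = 3.
Then R = B(k−1)f/C = 3/(k - 1), so s_k = R(k)·t_k = -3**(1 - k)*factorial(k + 1).
s_(k+1) − s_k = -(k - 1)*factorial(k + 1)/3**k = t_k.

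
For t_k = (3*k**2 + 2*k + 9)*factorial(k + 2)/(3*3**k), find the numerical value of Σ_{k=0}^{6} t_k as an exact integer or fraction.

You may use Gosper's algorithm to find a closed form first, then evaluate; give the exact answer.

Step 1: r(k) = (k + 3)*(2*k + 3*(k + 1)**2 + 11)/(3*(3*k**2 + 2*k + 9)).
Take A(k)=k/3 + 1, B(k)=1, C(k)=k**2 + 2*k/3 + 3.
Solve (k/3 + 1)·f(k+1) − (1)·f(k) = k**2 + 2*k/3 + 3.
deg f ≤ 1 (via 1,0,2).
Solving with deg f ≤ 1: f(k) = 3*k - 1.
Certificate R = B(k−1)f/C = 3*(3*k - 1)/(3*k**2 + 2*k + 9) gives s_k = (3*k - 1)*factorial(k + 2)/3**k.
Check: Δs_k = (3*k**2 + 2*k + 9)*factorial(k + 2)/(3*3**k). ✓
Σ_(k=0)^(6) t_k = s_(7) − s_(0) = 89600/27 − (-2) = 89654/27.

Σ = 89654/27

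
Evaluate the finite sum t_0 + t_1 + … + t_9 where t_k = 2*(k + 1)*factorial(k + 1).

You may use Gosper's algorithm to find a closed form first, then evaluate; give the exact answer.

The ratio is (k + 2)**2/(k + 1).
Normal form (A,B,C) = (k + 2, 1, k + 1).
Need (k + 2)·f(k+1) − (1)·f(k) = k + 1.
Bound: deg f ≤ 0.
A polynomial solution: f(k) = 1.
So s_k = (B(k−1)f/C)·t_k = (1/(k + 1))·t_k = 2*factorial(k + 1).
Verify: 2*(k + 1)*factorial(k + 1) matches t_k.
Telescoping: Σ = s_(10) − s_(0) = 79833600 − (2) = 79833598.

Σ = 79833598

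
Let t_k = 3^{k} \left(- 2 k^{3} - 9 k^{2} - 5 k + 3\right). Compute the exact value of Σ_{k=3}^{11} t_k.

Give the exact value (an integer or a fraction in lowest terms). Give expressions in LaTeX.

Σ = -905574897

Compute t_(k+1)/t_k: get 3*(2*k**3 + 15*k**2 + 29*k + 13)/(2*k**3 + 9*k**2 + 5*k - 3).
Take A(k)=3, B(k)=1, C(k)=k**3 + 9*k**2/2 + 5*k/2 - 3/2.
f must satisfy (3)·f(k+1) − (1)·f(k) = k**3 + 9*k**2/2 + 5*k/2 - 3/2.
Bound: deg f ≤ 3.
Match coefficients ⇒ f(k) = k*(k**2 - 2)/2.
Get s_k = R·t_k = 3**k*k*(2 - k**2) with R(k) = B(k−1)f(k)/C(k) = k*(k**2 - 2)/(2*k**3 + 9*k**2 + 5*k - 3).
Verify: 3**k*(-2*k**3 - 9*k**2 - 5*k + 3) matches t_k.
Σ_(k=3)^(11) t_k = s_(12) − s_(3) = -905575464 − (-567) = -905574897.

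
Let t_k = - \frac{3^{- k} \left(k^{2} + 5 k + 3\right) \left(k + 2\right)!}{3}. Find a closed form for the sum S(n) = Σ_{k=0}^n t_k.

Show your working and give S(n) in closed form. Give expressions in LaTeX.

S(n) = 8 - \frac{3^{- n} n \left(n + 3\right)!}{3} - \frac{5 \cdot 3^{- n} \left(n + 3\right)!}{3}

Ratio r(k) = (k + 3)*(5*k + (k + 1)**2 + 8)/(3*(k**2 + 5*k + 3)).
Gosper form: A/B · C(k+1)/C(k) with A=k/3 + 1, B=1, C=k**2 + 5*k + 3.
Key eq: (k/3 + 1)·f(k+1) = (1)·f(k) + (k**2 + 5*k + 3).
Degrees (1,0,2) ⇒ d ≤ 1.
A polynomial solution: f(k) = 3*(k + 4).
Certificate R = B(k−1)f/C = 3*(k + 4)/(k**2 + 5*k + 3) gives s_k = -(k + 4)*factorial(k + 2)/3**k.
s_(k+1) − s_k = -(k**2 + 5*k + 3)*factorial(k + 2)/(3*3**k) = t_k.
Σ_(k=0)^n t_k = s_(n+1) − s_(0) = (-3**(-n - 1)*(n + 5)*factorial(n + 3)) − (-8), i.e. 8 - n*factorial(n + 3)/(3*3**n) - 5*factorial(n + 3)/(3*3**n).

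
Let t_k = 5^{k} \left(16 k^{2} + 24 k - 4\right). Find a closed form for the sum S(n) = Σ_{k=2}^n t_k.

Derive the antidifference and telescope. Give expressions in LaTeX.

S(n) = 20 \cdot 5^{n} n^{2} + 20 \cdot 5^{n} n - 5 \cdot 5^{n} - 175

Step 1: r(k) = 5*(4*k**2 + 14*k + 9)/(4*k**2 + 6*k - 1).
Gosper form: A/B · C(k+1)/C(k) with A=5, B=1, C=k**2 + 3*k/2 - 1/4.
Solve (5)·f(k+1) − (1)·f(k) = k**2 + 3*k/2 - 1/4.
Bound: deg f ≤ 2.
Coefficient equations give f(k) = (4*k**2 - 4*k - 1)/16.
R(k) = B(k−1)·f(k)/C(k) = (4*k**2 - 4*k - 1)/(4*(4*k**2 + 6*k - 1)); s_k = R·t_k = 5**k*(4*k**2 - 4*k - 1).
Δs = 5**k*(16*k**2 + 24*k - 4), as required.
Σ_(k=2)^n t_k = s_(n+1) − s_(2) = (5**(n + 1)*(4*n**2 + 4*n - 1)) − (175), i.e. 20*5**n*n**2 + 20*5**n*n - 5*5**n - 175.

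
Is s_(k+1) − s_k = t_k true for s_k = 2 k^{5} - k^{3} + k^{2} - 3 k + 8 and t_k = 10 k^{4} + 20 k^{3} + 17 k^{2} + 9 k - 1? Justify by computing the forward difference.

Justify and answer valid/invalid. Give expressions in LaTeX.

s_(k+1) = -3*k + 2*(k + 1)**5 - (k + 1)**3 + (k + 1)**2 + 5
s_(k+1) − s_k = 10*k**4 + 20*k**3 + 17*k**2 + 9*k - 1
(s_(k+1) − s_k) − t_k = 0

Valid — Δs_k = t_k.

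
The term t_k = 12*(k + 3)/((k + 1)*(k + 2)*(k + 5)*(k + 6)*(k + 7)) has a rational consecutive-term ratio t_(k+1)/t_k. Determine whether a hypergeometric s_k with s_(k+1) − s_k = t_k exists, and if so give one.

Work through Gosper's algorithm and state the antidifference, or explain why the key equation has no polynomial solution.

r(k) = (k + 1)*(k + 4)*(k + 5)/((k + 3)**2*(k + 8)) after simplifying.
Normal form (A,B,C) = (k + 1, k + 8, k**3 + 10*k**2 + 33*k + 36).
Set up (k + 1)·f(k+1) − (k + 7)·f(k) − (k**3 + 10*k**2 + 33*k + 36) = 0.
From deg A=1, deg B=1, deg C=3: d=6.
A polynomial solution: f(k) = k*(k + 2)*(k + 3)*(k + 4)*(k**2 + 12*k + 41)/90.
R(k) = B(k−1)·f(k)/C(k) = k*(k + 2)*(k + 7)*(k**2 + 12*k + 41)/(90*(k + 3)); s_k = R·t_k = 2*k*(k**2 + 12*k + 41)/(15*(k**3 + 12*k**2 + 41*k + 30)).
Δs = 12*(k + 3)/(k**5 + 21*k**4 + 163*k**3 + 567*k**2 + 844*k + 420), as required.

s_k = 2*k*(k**2 + 12*k + 41)/(15*(k**3 + 12*k**2 + 41*k + 30))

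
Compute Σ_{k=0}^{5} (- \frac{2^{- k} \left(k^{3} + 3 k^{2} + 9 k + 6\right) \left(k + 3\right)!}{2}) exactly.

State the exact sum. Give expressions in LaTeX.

t_(k+1)/t_k = (k**4 + 10*k**3 + 42*k**2 + 91*k + 76)/(2*(k**3 + 3*k**2 + 9*k + 6)).
Factor: A=k/2 + 2; B=1; C=k**3 + 3*k**2 + 9*k + 6.
Set up (k/2 + 2)·f(k+1) − (1)·f(k) − (k**3 + 3*k**2 + 9*k + 6) = 0.
Bound: deg f ≤ 2.
A polynomial solution: f(k) = 2*(k**2 - k + 3).
So s_k = (B(k−1)f/C)·t_k = (2*(k**2 - k + 3)/(k**3 + 3*k**2 + 9*k + 6))·t_k = -(k**2 - k + 3)*factorial(k + 3)/2**k.
s_(k+1) − s_k = -(k**3 + 3*k**2 + 9*k + 6)*factorial(k + 3)/(2*2**k) = t_k.
Evaluate s at k=6 and k=0: -187110 and -18; difference -187092.

Σ = -187092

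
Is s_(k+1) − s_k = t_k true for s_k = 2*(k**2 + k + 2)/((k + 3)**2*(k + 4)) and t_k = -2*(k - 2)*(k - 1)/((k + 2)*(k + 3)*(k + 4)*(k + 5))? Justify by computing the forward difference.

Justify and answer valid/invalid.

s_(k+1) = 2*(k + (k + 1)**2 + 3)/((k + 4)**2*(k + 5))
s_(k+1) − s_k = 2*(-k**3 + 13*k - 4)/(k**5 + 19*k**4 + 143*k**3 + 533*k**2 + 984*k + 720)
(s_(k+1) − s_k) − t_k = 4*(k**3 + 3*k**2 + 8)/(k**6 + 21*k**5 + 181*k**4 + 819*k**3 + 2050*k**2 + 2688*k + 1440)

Invalid: residual 4*(k**3 + 3*k**2 + 8)/(k**6 + 21*k**5 + 181*k**4 + 819*k**3 + 2050*k**2 + 2688*k + 1440) ≠ 0.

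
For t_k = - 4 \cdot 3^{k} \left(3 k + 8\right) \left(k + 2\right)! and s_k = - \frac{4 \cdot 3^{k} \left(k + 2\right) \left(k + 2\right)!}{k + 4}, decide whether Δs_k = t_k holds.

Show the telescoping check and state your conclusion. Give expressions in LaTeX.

s_(k+1) = -12*3**k*(k + 3)*factorial(k + 3)/(k + 5)
s_(k+1) − s_k = -4*3**k*(3*k**3 + 29*k**2 + 92*k + 98)*factorial(k + 2)/((k + 4)*(k + 5))
(s_(k+1) − s_k) − t_k = 8*3**k*(3*k**2 + 20*k + 31)*factorial(k + 2)/((k + 4)*(k + 5))

Invalid: residual \frac{8 \cdot 3^{k} \left(3 k^{2} + 20 k + 31\right) \left(k + 2\right)!}{\left(k + 4\right) \left(k + 5\right)} ≠ 0.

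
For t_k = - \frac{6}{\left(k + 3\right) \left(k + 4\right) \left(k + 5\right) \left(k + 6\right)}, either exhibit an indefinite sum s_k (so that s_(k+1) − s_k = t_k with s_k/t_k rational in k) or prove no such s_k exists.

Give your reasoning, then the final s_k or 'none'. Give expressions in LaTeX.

The ratio is (k + 3)/(k + 7).
Normal form (A,B,C) = (k + 3, k + 7, 1).
Need (k + 3)·f(k+1) − (k + 6)·f(k) = 1.
d = 3 from the (1,1,0) case.
Solving with deg f ≤ 3: f(k) = k*(k**2 + 12*k + 47)/180.
Certificate R = B(k−1)f/C = k*(k + 6)*(k**2 + 12*k + 47)/180 gives s_k = k*(-k**2 - 12*k - 47)/(30*(k + 3)*(k + 4)*(k + 5)).
Δs = -6/(k**4 + 18*k**3 + 119*k**2 + 342*k + 360), as required.

s_k = \frac{k \left(- k^{2} - 12 k - 47\right)}{30 \left(k + 3\right) \left(k + 4\right) \left(k + 5\right)}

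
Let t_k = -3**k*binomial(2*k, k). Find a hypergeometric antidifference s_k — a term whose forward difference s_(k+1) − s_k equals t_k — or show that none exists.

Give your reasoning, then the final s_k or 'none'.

no hypergeometric antidifference exists

Ratio r(k) = 6*(2*k + 1)/(k + 1).
Gosper form: A/B · C(k+1)/C(k) with A=12*k + 6, B=k + 1, C=1.
f must satisfy (12*k + 6)·f(k+1) − (k)·f(k) = 1.
From deg A=1, deg B=1, deg C=0: d=-1.
Bound -1 < 0, so the key equation has no polynomial solution.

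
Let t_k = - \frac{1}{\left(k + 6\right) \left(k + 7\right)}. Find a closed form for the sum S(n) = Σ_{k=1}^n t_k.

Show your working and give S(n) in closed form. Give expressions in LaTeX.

S(n) = - \frac{n}{7 n + 49}

The ratio is (k + 6)/(k + 8).
So A=k + 6 and B=k + 8, with C=1.
Solve (k + 6)·f(k+1) − (k + 7)·f(k) = 1.
From deg A=1, deg B=1, deg C=0: d=1.
Solve for f: f(k) = k/6 (degree 1 ≤ 1).
Then R = B(k−1)f/C = k*(k + 7)/6, so s_k = R(k)·t_k = -k/(6*k + 36).
Check: Δs_k = -1/(k**2 + 13*k + 42). ✓
Telescope: S(n) = s_(n+1) − s_(1) = (-n - 1)/(6*(n + 7)) − (-1/42) = -n/(7*n + 49).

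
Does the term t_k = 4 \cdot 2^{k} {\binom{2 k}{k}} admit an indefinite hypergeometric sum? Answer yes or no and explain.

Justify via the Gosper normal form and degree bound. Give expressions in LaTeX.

Compute t_(k+1)/t_k: get 4*(2*k + 1)/(k + 1).
A = 8*k + 4, B = k + 1, C = 1.
Set up (8*k + 4)·f(k+1) − (k)·f(k) − (1) = 0.
Bound: deg f ≤ -1.
Negative degree bound (-1): no f exists, t_k not Gosper-summable.

No — t_k has no hypergeometric antidifference.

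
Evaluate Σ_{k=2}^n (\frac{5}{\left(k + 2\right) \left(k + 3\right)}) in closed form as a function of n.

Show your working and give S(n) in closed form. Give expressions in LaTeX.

S(n) = \frac{5 \left(n - 1\right)}{4 \left(n + 3\right)}

The ratio is (k + 2)/(k + 4).
Normal form (A,B,C) = (k + 2, k + 4, 1).
Set up (k + 2)·f(k+1) − (k + 3)·f(k) − (1) = 0.
Bound: deg f ≤ 1.
Solving with deg f ≤ 1: f(k) = k/2.
Get s_k = R·t_k = 5*k/(2*(k + 2)) with R(k) = B(k−1)f(k)/C(k) = k*(k + 3)/2.
Verify: 5/(k**2 + 5*k + 6) matches t_k.
Evaluate: s_(n+1) = 5*(n + 1)/(2*(n + 3)); subtract s_(2) = 5/4 ⇒ S(n) = 5*(n - 1)/(4*(n + 3)).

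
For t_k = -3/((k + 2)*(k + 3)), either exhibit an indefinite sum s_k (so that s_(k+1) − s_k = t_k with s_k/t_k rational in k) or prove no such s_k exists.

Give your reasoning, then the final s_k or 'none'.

The ratio is (k + 2)/(k + 4).
A = k + 2, B = k + 4, C = 1.
f must satisfy (k + 2)·f(k+1) − (k + 3)·f(k) = 1.
Degrees (1,1,0) ⇒ d ≤ 1.
Coefficient equations give f(k) = k/2.
Then R = B(k−1)f/C = k*(k + 3)/2, so s_k = R(k)·t_k = -3*k/(2*k + 4).
s_(k+1) − s_k = -3/(k**2 + 5*k + 6) = t_k.

s_k = -3*k/(2*k + 4)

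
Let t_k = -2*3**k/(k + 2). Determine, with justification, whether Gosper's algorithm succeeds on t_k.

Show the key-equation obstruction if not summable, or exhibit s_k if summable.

Ratio r(k) = 3*(k + 2)/(k + 3).
Normal form (A,B,C) = (3*k + 6, k + 3, 1).
Need (3*k + 6)·f(k+1) − (k + 2)·f(k) = 1.
d = -1 from the (1,1,0) case.
d = -1 < 0 ⇒ no nonzero polynomial f; not summable.

No — negative degree bound, so no certificate f.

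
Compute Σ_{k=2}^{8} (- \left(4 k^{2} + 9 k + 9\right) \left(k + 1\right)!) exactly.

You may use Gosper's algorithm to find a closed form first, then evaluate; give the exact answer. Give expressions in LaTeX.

The ratio is (k + 2)*(9*k + 4*(k + 1)**2 + 18)/(4*k**2 + 9*k + 9).
A = k + 2, B = 1, C = k**2 + 9*k/4 + 9/4.
Key eq: (k + 2)·f(k+1) = (1)·f(k) + (k**2 + 9*k/4 + 9/4).
From deg A=1, deg B=0, deg C=2: d=1.
Solve for f: f(k) = (4*k + 1)/4 (degree 1 ≤ 1).
Then R = B(k−1)f/C = (4*k + 1)/(4*k**2 + 9*k + 9), so s_k = R(k)·t_k = -(4*k + 1)*factorial(k + 1).
Δs = -(4*k**2 + 9*k + 9)*factorial(k + 1), as required.
Sum = s_(9) − s_(2); s_(9) = -134265600, s_(2) = -54 ⇒ -134265546.

Σ = -134265546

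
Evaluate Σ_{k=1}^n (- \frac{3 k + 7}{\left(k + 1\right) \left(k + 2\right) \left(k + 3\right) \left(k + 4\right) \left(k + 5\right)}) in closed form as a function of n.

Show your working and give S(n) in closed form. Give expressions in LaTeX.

S(n) = \frac{n \left(- n^{2} - 11 n - 38\right)}{40 \left(n^{3} + 11 n^{2} + 38 n + 40\right)}

Ratio r(k) = (k + 1)*(3*k + 10)/((k + 6)*(3*k + 7)).
Gosper form: A/B · C(k+1)/C(k) with A=k + 1, B=k + 6, C=k + 7/3.
Solve (k + 1)·f(k+1) − (k + 5)·f(k) = k + 7/3.
deg f ≤ 4 (via 1,1,1).
Solve for f: f(k) = k*(k + 2)*(k**2 + 8*k + 19)/36 (degree 4 ≤ 4).
Then R = B(k−1)f/C = k*(k + 2)*(k + 5)*(k**2 + 8*k + 19)/(12*(3*k + 7)), so s_k = R(k)·t_k = k*(-k**2 - 8*k - 19)/(12*(k**3 + 8*k**2 + 19*k + 12)).
Verify: (-3*k - 7)/(k**5 + 15*k**4 + 85*k**3 + 225*k**2 + 274*k + 120) matches t_k.
Evaluate: s_(n+1) = (-n**3 - 11*n**2 - 38*n - 28)/(12*(n**3 + 11*n**2 + 38*n + 40)); subtract s_(1) = -7/120 ⇒ S(n) = n*(-n**2 - 11*n - 38)/(40*(n**3 + 11*n**2 + 38*n + 40)).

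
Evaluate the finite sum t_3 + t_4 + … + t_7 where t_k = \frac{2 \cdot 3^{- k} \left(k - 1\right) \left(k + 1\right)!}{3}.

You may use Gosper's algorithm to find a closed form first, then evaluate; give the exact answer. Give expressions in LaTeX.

The ratio is k*(k + 2)/(3*(k - 1)).
Take A(k)=k/3 + 2/3, B(k)=1, C(k)=k - 1.
f must satisfy (k/3 + 2/3)·f(k+1) − (1)·f(k) = k - 1.
Bound: deg f ≤ 0.
Solving with deg f ≤ 0: f(k) = 3.
So s_k = (B(k−1)f/C)·t_k = (3/(k - 1))·t_k = 2*factorial(k + 1)/3**k.
Verify: 2*(k - 1)*factorial(k + 1)/(3*3**k) matches t_k.
Evaluate s at k=8 and k=3: 8960/81 and 16/9; difference 8816/81.

Σ = 8816/81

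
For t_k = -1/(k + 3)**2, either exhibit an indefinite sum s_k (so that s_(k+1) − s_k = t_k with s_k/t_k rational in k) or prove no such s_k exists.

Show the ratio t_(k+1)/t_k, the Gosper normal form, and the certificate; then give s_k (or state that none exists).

Step 1: r(k) = (k + 3)**2/(k + 4)**2.
Gosper form: A/B · C(k+1)/C(k) with A=k**2 + 6*k + 9, B=k**2 + 8*k + 16, C=1.
Need (k**2 + 6*k + 9)·f(k+1) − (k**2 + 6*k + 9)·f(k) = 1.
deg f ≤ 0 (via 2,2,0).
Put f(k) = c0: A·f(k+1) − B(k−1)·f(k) − C = -1; need -1 = 0 — inconsistent ⇒ no f, not summable.

no hypergeometric antidifference exists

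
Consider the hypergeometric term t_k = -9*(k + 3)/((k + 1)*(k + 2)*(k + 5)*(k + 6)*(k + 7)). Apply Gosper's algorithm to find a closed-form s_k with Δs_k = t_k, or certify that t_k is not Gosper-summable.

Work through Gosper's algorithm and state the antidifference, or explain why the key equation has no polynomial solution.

Compute t_(k+1)/t_k: get (k + 1)*(k + 4)*(k + 5)/((k + 3)**2*(k + 8)).
Factor: A=k + 1; B=k + 8; C=k**3 + 10*k**2 + 33*k + 36.
Key eq: (k + 1)·f(k+1) = (k + 7)·f(k) + (k**3 + 10*k**2 + 33*k + 36).
d = 6 from the (1,1,3) case.
Solving with deg f ≤ 6: f(k) = k*(k + 2)*(k + 3)*(k + 4)*(k**2 + 12*k + 41)/90.
Then R = B(k−1)f/C = k*(k + 2)*(k + 7)*(k**2 + 12*k + 41)/(90*(k + 3)), so s_k = R(k)·t_k = k*(-k**2 - 12*k - 41)/(10*(k**3 + 12*k**2 + 41*k + 30)).
Verify: 9*(-k - 3)/(k**5 + 21*k**4 + 163*k**3 + 567*k**2 + 844*k + 420) matches t_k.

s_k = k*(-k**2 - 12*k - 41)/(10*(k**3 + 12*k**2 + 41*k + 30))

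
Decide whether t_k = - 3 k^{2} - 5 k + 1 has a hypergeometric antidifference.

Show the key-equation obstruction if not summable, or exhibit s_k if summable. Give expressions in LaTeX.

Yes. s_k = k \left(- k^{2} - k + 3\right).

Ratio r(k) = (3*k**2 + 11*k + 7)/(3*k**2 + 5*k - 1).
So A=1 and B=1, with C=k**2 + 5*k/3 - 1/3.
f must satisfy (1)·f(k+1) − (1)·f(k) = k**2 + 5*k/3 - 1/3.
Degrees (0,0,2) ⇒ d ≤ 3.
Coefficient equations give f(k) = k*(k**2 + k - 3)/3.
Certificate R = B(k−1)f/C = k*(k**2 + k - 3)/(3*k**2 + 5*k - 1) gives s_k = k*(-k**2 - k + 3).
Check: Δs_k = -3*k**2 - 5*k + 1. ✓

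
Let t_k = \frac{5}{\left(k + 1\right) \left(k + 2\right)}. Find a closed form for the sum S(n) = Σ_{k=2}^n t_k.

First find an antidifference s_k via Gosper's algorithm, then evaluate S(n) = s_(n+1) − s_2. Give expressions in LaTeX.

Step 1: r(k) = (k + 1)/(k + 3).
Normal form (A,B,C) = (k + 1, k + 3, 1).
f must satisfy (k + 1)·f(k+1) − (k + 2)·f(k) = 1.
deg f ≤ 1 (via 1,1,0).
Match coefficients ⇒ f(k) = k.
Certificate R = B(k−1)f/C = k*(k + 2) gives s_k = 5*k/(k + 1).
Check: Δs_k = 5/(k**2 + 3*k + 2). ✓
Evaluate: s_(n+1) = 5*(n + 1)/(n + 2); subtract s_(2) = 10/3 ⇒ S(n) = 5*(n - 1)/(3*(n + 2)).

S(n) = \frac{5 \left(n - 1\right)}{3 \left(n + 2\right)}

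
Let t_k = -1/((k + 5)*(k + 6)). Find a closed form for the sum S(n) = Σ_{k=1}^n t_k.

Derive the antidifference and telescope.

S(n) = -n/(6*n + 36)

The ratio is (k + 5)/(k + 7).
A = k + 5, B = k + 7, C = 1.
Set up (k + 5)·f(k+1) − (k + 6)·f(k) − (1) = 0.
Degrees (1,1,0) ⇒ d ≤ 1.
Solving with deg f ≤ 1: f(k) = k/5.
R(k) = B(k−1)·f(k)/C(k) = k*(k + 6)/5; s_k = R·t_k = -k/(5*k + 25).
s_(k+1) − s_k = -1/(k**2 + 11*k + 30) = t_k.
Evaluate: s_(n+1) = (-n - 1)/(5*(n + 6)); subtract s_(1) = -1/30 ⇒ S(n) = -n/(6*n + 36).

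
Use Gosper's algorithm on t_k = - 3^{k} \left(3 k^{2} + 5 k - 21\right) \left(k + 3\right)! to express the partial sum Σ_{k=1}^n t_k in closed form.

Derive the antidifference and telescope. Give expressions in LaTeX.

S(n) = - 3 \cdot 3^{n} n \left(n + 4\right)! + 6 \cdot 3^{n} \left(n + 4\right)! - 144

t_(k+1)/t_k = 3*(3*k**3 + 23*k**2 + 31*k - 52)/(3*k**2 + 5*k - 21).
Normal form (A,B,C) = (3*k + 12, 1, k**2 + 5*k/3 - 7).
f must satisfy (3*k + 12)·f(k+1) − (1)·f(k) = k**2 + 5*k/3 - 7.
d = 1 from the (1,0,2) case.
Coefficient equations give f(k) = (k - 3)/3.
R(k) = B(k−1)·f(k)/C(k) = (k - 3)/(3*k**2 + 5*k - 21); s_k = R·t_k = -3**k*(k - 3)*factorial(k + 3).
Check: Δs_k = -3**k*(3*k**2 + 5*k - 21)*factorial(k + 3). ✓
Evaluate: s_(n+1) = -3**(n + 1)*(n - 2)*factorial(n + 4); subtract s_(1) = 144 ⇒ S(n) = -3*3**n*n*factorial(n + 4) + 6*3**n*factorial(n + 4) - 144.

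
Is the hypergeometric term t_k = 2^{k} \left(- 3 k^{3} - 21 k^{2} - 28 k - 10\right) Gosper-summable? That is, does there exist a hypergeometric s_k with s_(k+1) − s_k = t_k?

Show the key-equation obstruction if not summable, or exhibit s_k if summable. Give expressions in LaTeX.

Yes. s_k = 2^{k} \left(- 3 k^{3} - 3 k^{2} + 2 k - 2\right).

Step 1: r(k) = 2*(3*k**3 + 30*k**2 + 79*k + 62)/(3*k**3 + 21*k**2 + 28*k + 10).
Normal form (A,B,C) = (2, 1, k**3 + 7*k**2 + 28*k/3 + 10/3).
Need (2)·f(k+1) − (1)·f(k) = k**3 + 7*k**2 + 28*k/3 + 10/3.
d = 3 from the (0,0,3) case.
A polynomial solution: f(k) = (3*k**3 + 3*k**2 - 2*k + 2)/3.
R(k) = B(k−1)·f(k)/C(k) = (3*k**3 + 3*k**2 - 2*k + 2)/((k + 1)*(3*k**2 + 18*k + 10)); s_k = R·t_k = 2**k*(-3*k**3 - 3*k**2 + 2*k - 2).
Verify: 2**k*(-3*k**3 - 21*k**2 - 28*k - 10) matches t_k.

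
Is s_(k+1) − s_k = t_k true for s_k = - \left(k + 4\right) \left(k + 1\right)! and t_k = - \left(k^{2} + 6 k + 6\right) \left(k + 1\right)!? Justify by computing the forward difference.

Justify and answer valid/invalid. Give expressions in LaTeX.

s_(k+1) = -(k + 5)*factorial(k + 2)
s_(k+1) − s_k = -(k**2 + 6*k + 6)*factorial(k + 1)
(s_(k+1) − s_k) − t_k = 0

valid; difference matches t_k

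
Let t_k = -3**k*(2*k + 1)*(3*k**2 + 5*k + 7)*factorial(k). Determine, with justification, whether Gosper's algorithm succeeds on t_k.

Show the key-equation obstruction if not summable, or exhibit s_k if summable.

t_(k+1)/t_k = 3*(6*k**4 + 37*k**3 + 94*k**2 + 108*k + 45)/(6*k**3 + 13*k**2 + 19*k + 7).
So A=3*k + 3 and B=1, with C=k**3 + 13*k**2/6 + 19*k/6 + 7/6.
Solve (3*k + 3)·f(k+1) − (1)·f(k) = k**3 + 13*k**2/6 + 19*k/6 + 7/6.
From deg A=1, deg B=0, deg C=3: d=2.
Solving with deg f ≤ 2: f(k) = (2*k**2 - k + 2)/6.
Certificate R = B(k−1)f/C = (2*k**2 - k + 2)/((2*k + 1)*(3*k**2 + 5*k + 7)) gives s_k = -3**k*(2*k**2 - k + 2)*factorial(k).
Check: Δs_k = -3**k*(2*k + 1)*(3*k**2 + 5*k + 7)*factorial(k). ✓

Yes. s_k = -3**k*(2*k**2 - k + 2)*factorial(k).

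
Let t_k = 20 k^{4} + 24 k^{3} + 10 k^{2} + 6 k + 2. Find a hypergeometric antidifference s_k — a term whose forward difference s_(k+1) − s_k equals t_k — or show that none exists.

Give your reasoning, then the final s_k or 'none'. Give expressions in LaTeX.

Compute t_(k+1)/t_k: get (10*k**4 + 52*k**3 + 101*k**2 + 89*k + 31)/(10*k**4 + 12*k**3 + 5*k**2 + 3*k + 1).
A = 1, B = 1, C = k**4 + 6*k**3/5 + k**2/2 + 3*k/10 + 1/10.
Key eq: (1)·f(k+1) = (1)·f(k) + (k**4 + 6*k**3/5 + k**2/2 + 3*k/10 + 1/10).
d = 5 from the (0,0,4) case.
Match coefficients ⇒ f(k) = k**2*(2*k**3 - 2*k**2 - k + 2)/10.
Then R = B(k−1)f/C = k**2*(2*k**3 - 2*k**2 - k + 2)/(10*k**4 + 12*k**3 + 5*k**2 + 3*k + 1), so s_k = R(k)·t_k = 2*k**2*(2*k**3 - 2*k**2 - k + 2).
s_(k+1) − s_k = 20*k**4 + 24*k**3 + 10*k**2 + 6*k + 2 = t_k.

s_k = 2 k^{2} \left(2 k^{3} - 2 k^{2} - k + 2\right)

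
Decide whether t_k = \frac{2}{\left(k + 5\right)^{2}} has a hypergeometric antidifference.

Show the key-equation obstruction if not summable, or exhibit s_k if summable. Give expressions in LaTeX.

Compute t_(k+1)/t_k: get (k + 5)**2/(k + 6)**2.
Take A(k)=k**2 + 10*k + 25, B(k)=k**2 + 12*k + 36, C(k)=1.
Key eq: (k**2 + 10*k + 25)·f(k+1) = (k**2 + 10*k + 25)·f(k) + (1).
d = 0 from the (2,2,0) case.
f = c0 ⇒ A·f(k+1) − B(k−1)·f(k) − C = -1. The system {-1 = 0} is inconsistent; no antidifference.

No — the linear system for f has no solution.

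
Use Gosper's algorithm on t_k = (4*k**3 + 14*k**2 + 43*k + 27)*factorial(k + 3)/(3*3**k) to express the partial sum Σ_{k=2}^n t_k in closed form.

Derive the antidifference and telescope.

S(n) = 3**(-n - 1)*(-920*3**n + 4*n**6*factorial(n) + 50*n**5*factorial(n) + 249*n**4*factorial(n) + 640*n**3*factorial(n) + 911*n**2*factorial(n) + 690*n*factorial(n) + 216*factorial(n))

Compute t_(k+1)/t_k: get (4*k**4 + 42*k**3 + 187*k**2 + 420*k + 352)/(3*(4*k**3 + 14*k**2 + 43*k + 27)).
So A=k/3 + 4/3 and B=1, with C=k**3 + 7*k**2/2 + 43*k/4 + 27/4.
Solve (k/3 + 4/3)·f(k+1) − (1)·f(k) = k**3 + 7*k**2/2 + 43*k/4 + 27/4.
Degrees (1,0,3) ⇒ d ≤ 2.
A polynomial solution: f(k) = 3*(4*k**2 + 2*k + 3)/4.
Certificate R = B(k−1)f/C = 3*(4*k**2 + 2*k + 3)/(4*k**3 + 14*k**2 + 43*k + 27) gives s_k = (4*k**2 + 2*k + 3)*factorial(k + 3)/3**k.
Verify: (4*k**3 + 14*k**2 + 43*k + 27)*factorial(k + 3)/(3*3**k) matches t_k.
Σ_(k=2)^n t_k = s_(n+1) − s_(2) = (3**(-n - 1)*(4*n**2 + 10*n + 9)*factorial(n + 4)) − (920/3), i.e. 3**(-n - 1)*(-920*3**n + 4*n**6*factorial(n) + 50*n**5*factorial(n) + 249*n**4*factorial(n) + 640*n**3*factorial(n) + 911*n**2*factorial(n) + 690*n*factorial(n) + 216*factorial(n)).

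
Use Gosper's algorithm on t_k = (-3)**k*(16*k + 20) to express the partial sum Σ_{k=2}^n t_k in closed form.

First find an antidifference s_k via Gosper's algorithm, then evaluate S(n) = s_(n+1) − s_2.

S(n) = 12*(-3)**n*n + 18*(-3)**n + 90

r(k) = 3*(-4*k - 9)/(4*k + 5) after simplifying.
Gosper form: A/B · C(k+1)/C(k) with A=-3, B=1, C=k + 5/4.
f must satisfy (-3)·f(k+1) − (1)·f(k) = k + 5/4.
From deg A=0, deg B=0, deg C=1: d=1.
A polynomial solution: f(k) = -(2*k + 1)/8.
So s_k = (B(k−1)f/C)·t_k = (-(2*k + 1)/(2*(4*k + 5)))·t_k = (-3)**k*(-4*k - 2).
Check: Δs_k = (-3)**k*(16*k + 20). ✓
s_(n+1) = 6*(-3)**n*(2*n + 3) and s_(2) = -90, so S(n) = 12*(-3)**n*n + 18*(-3)**n + 90.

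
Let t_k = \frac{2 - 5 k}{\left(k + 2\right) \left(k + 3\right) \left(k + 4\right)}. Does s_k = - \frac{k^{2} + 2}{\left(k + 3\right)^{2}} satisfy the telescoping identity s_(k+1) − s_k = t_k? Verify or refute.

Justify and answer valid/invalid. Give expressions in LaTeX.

s_(k+1) = (-(k + 1)**2 - 2)/(k + 4)**2
s_(k+1) − s_k = (-6*k**2 - 20*k + 5)/(k**4 + 14*k**3 + 73*k**2 + 168*k + 144)
(s_(k+1) − s_k) − t_k = (-k**3 + k**2 + 11*k - 14)/(k**5 + 16*k**4 + 101*k**3 + 314*k**2 + 480*k + 288)

Invalid: residual \frac{- k^{3} + k^{2} + 11 k - 14}{k^{5} + 16 k^{4} + 101 k^{3} + 314 k^{2} + 480 k + 288} ≠ 0.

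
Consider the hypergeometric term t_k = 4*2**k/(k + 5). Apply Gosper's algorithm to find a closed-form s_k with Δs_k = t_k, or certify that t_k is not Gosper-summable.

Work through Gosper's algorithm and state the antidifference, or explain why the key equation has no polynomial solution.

none — t_k is not Gosper-summable

t_(k+1)/t_k = 2*(k + 5)/(k + 6).
Take A(k)=2*k + 10, B(k)=k + 6, C(k)=1.
Set up (2*k + 10)·f(k+1) − (k + 5)·f(k) − (1) = 0.
deg f ≤ -1 (via 1,1,0).
Negative degree bound (-1): no f exists, t_k not Gosper-summable.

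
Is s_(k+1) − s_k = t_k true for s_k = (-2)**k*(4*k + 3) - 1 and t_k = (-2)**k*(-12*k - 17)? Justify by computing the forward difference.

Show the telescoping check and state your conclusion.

s_(k+1) = (-2)**(k + 1)*(4*k + 7) - 1
s_(k+1) − s_k = (-2)**k*(-12*k - 17)
(s_(k+1) − s_k) − t_k = 0

Valid — Δs_k = t_k.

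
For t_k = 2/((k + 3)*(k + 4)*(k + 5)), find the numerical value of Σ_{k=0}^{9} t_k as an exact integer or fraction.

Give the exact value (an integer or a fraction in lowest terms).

r(k) = (k + 3)/(k + 6) after simplifying.
Take A(k)=k + 3, B(k)=k + 6, C(k)=1.
Solve (k + 3)·f(k+1) − (k + 5)·f(k) = 1.
deg f ≤ 2 (via 1,1,0).
A polynomial solution: f(k) = k*(k + 7)/24.
So s_k = (B(k−1)f/C)·t_k = (k*(k + 5)*(k + 7)/24)·t_k = k*(k + 7)/(12*(k + 3)*(k + 4)).
s_(k+1) − s_k = 2/(k**3 + 12*k**2 + 47*k + 60) = t_k.
Σ_(k=0)^(9) t_k = s_(10) − s_(0) = 85/1092 − (0) = 85/1092.

Σ = 85/1092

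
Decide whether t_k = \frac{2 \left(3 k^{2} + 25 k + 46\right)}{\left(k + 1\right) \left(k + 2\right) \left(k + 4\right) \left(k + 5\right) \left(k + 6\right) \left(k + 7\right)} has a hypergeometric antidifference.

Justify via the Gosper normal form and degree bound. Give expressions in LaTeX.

Compute t_(k+1)/t_k: get (k + 1)*(k + 4)*(25*k + 3*(k + 1)**2 + 71)/((k + 3)*(k + 8)*(3*k**2 + 25*k + 46)).
A = k + 1, B = k + 8, C = k**3 + 34*k**2/3 + 121*k/3 + 46.
Key eq: (k + 1)·f(k+1) = (k + 7)·f(k) + (k**3 + 34*k**2/3 + 121*k/3 + 46).
Bound: deg f ≤ 6.
Match coefficients ⇒ f(k) = k*(k + 2)*(k + 3)*(k + 5)*(k**2 + 11*k + 34)/72.
Get s_k = R·t_k = k*(k**2 + 11*k + 34)/(12*(k**3 + 11*k**2 + 34*k + 24)) with R(k) = B(k−1)f(k)/C(k) = k*(k + 2)*(k + 5)*(k + 7)*(k**2 + 11*k + 34)/(24*(3*k**2 + 25*k + 46)).
Verify: 2*(3*k**2 + 25*k + 46)/(k**6 + 25*k**5 + 247*k**4 + 1219*k**3 + 3112*k**2 + 3796*k + 1680) matches t_k.

Yes. s_k = \frac{k \left(k^{2} + 11 k + 34\right)}{12 \left(k^{3} + 11 k^{2} + 34 k + 24\right)}.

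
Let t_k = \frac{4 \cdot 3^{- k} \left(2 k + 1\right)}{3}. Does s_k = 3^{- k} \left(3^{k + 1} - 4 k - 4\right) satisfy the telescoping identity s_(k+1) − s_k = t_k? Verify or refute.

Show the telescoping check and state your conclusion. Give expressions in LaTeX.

valid; difference matches t_k

s_(k+1) = (9*3**k - 4*k - 8)/(3*3**k)
s_(k+1) − s_k = 4*(2*k + 1)/(3*3**k)
(s_(k+1) − s_k) − t_k = 0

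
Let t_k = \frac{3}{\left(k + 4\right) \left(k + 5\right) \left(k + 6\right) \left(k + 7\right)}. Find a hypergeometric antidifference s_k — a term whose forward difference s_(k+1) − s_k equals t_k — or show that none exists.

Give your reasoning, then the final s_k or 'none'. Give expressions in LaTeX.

Compute t_(k+1)/t_k: get (k + 4)/(k + 8).
Gosper form: A/B · C(k+1)/C(k) with A=k + 4, B=k + 8, C=1.
Solve (k + 4)·f(k+1) − (k + 7)·f(k) = 1.
d = 3 from the (1,1,0) case.
Coefficient equations give f(k) = k*(k**2 + 15*k + 74)/360.
Certificate R = B(k−1)f/C = k*(k + 7)*(k**2 + 15*k + 74)/360 gives s_k = k*(k**2 + 15*k + 74)/(120*(k + 4)*(k + 5)*(k + 6)).
Check: Δs_k = 3/(k**4 + 22*k**3 + 179*k**2 + 638*k + 840). ✓

s_k = \frac{k \left(k^{2} + 15 k + 74\right)}{120 \left(k + 4\right) \left(k + 5\right) \left(k + 6\right)}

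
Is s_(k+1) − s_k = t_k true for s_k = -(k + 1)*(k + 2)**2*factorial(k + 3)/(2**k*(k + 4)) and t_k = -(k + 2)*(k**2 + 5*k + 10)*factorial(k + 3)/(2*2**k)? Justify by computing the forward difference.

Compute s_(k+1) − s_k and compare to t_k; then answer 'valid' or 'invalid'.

s_(k+1) = -(k + 2)*(k + 3)**2*factorial(k + 4)/(2*2**k*(k + 5))
s_(k+1) − s_k = -(k + 2)*(k**4 + 12*k**3 + 57*k**2 + 134*k + 124)*factorial(k + 3)/(2*2**k*(k + 4)*(k + 5))
(s_(k+1) − s_k) − t_k = (k + 2)*(k**3 + 9*k**2 + 28*k + 38)*factorial(k + 3)/(2**k*(k + 4)*(k + 5))

Invalid: residual (k + 2)*(k**3 + 9*k**2 + 28*k + 38)*factorial(k + 3)/(2**k*(k + 4)*(k + 5)) ≠ 0.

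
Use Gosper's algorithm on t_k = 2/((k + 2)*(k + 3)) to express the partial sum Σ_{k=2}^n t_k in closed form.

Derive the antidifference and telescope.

S(n) = (n - 1)/(2*(n + 3))

Compute t_(k+1)/t_k: get (k + 2)/(k + 4).
A = k + 2, B = k + 4, C = 1.
Solve (k + 2)·f(k+1) − (k + 3)·f(k) = 1.
Degrees (1,1,0) ⇒ d ≤ 1.
A polynomial solution: f(k) = k/2.
So s_k = (B(k−1)f/C)·t_k = (k*(k + 3)/2)·t_k = k/(k + 2).
Δs = 2/(k**2 + 5*k + 6), as required.
Telescope: S(n) = s_(n+1) − s_(2) = (n + 1)/(n + 3) − (1/2) = (n - 1)/(2*(n + 3)).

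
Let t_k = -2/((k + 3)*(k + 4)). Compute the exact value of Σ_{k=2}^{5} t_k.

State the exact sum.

Σ = -8/45

Compute t_(k+1)/t_k: get (k + 3)/(k + 5).
Take A(k)=k + 3, B(k)=k + 5, C(k)=1.
Set up (k + 3)·f(k+1) − (k + 4)·f(k) − (1) = 0.
deg f ≤ 1 (via 1,1,0).
Solving with deg f ≤ 1: f(k) = k/3.
R(k) = B(k−1)·f(k)/C(k) = k*(k + 4)/3; s_k = R·t_k = -2*k/(3*k + 9).
Δs = -2/(k**2 + 7*k + 12), as required.
Sum = s_(6) − s_(2); s_(6) = -4/9, s_(2) = -4/15 ⇒ -8/45.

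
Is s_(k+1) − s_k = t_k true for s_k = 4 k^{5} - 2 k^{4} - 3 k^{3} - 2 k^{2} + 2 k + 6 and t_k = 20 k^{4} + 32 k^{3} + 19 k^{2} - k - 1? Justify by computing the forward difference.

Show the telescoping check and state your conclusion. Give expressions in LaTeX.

Valid — Δs_k = t_k.

s_(k+1) = 4*k**5 + 18*k**4 + 29*k**3 + 17*k**2 + k + 5
s_(k+1) − s_k = 20*k**4 + 32*k**3 + 19*k**2 - k - 1
(s_(k+1) − s_k) − t_k = 0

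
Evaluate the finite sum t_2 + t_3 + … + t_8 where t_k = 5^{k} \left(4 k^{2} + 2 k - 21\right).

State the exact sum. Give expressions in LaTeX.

Compute t_(k+1)/t_k: get 5*(4*k**2 + 10*k - 15)/(4*k**2 + 2*k - 21).
Normal form (A,B,C) = (5, 1, k**2 + k/2 - 21/4).
Solve (5)·f(k+1) − (1)·f(k) = k**2 + k/2 - 21/4.
Degrees (0,0,2) ⇒ d ≤ 2.
Coefficient equations give f(k) = (k**2 - 2*k - 4)/4.
R(k) = B(k−1)·f(k)/C(k) = (k**2 - 2*k - 4)/(4*k**2 + 2*k - 21); s_k = R·t_k = 5**k*(k**2 - 2*k - 4).
Verify: 5**k*(4*k**2 + 2*k - 21) matches t_k.
Evaluate s at k=9 and k=2: 115234375 and -100; difference 115234475.

Σ = 115234475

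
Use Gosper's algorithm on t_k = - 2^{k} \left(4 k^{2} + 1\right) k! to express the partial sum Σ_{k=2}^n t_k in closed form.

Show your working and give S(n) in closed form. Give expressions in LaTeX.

The ratio is 2*(k + 1)*(4*(k + 1)**2 + 1)/(4*k**2 + 1).
Take A(k)=2*k + 2, B(k)=1, C(k)=k**2 + 1/4.
Set up (2*k + 2)·f(k+1) − (1)·f(k) − (k**2 + 1/4) = 0.
deg f ≤ 1 (via 1,0,2).
A polynomial solution: f(k) = (2*k - 3)/4.
Get s_k = R·t_k = -2**k*(2*k - 3)*factorial(k) with R(k) = B(k−1)f(k)/C(k) = (2*k - 3)/(4*k**2 + 1).
Check: Δs_k = -2**k*(4*k**2 + 1)*factorial(k). ✓
s_(n+1) = -2**(n + 1)*(2*n - 1)*factorial(n + 1) and s_(2) = -8, so S(n) = -4*2**n*n**2*factorial(n) - 2*2**n*n*factorial(n) + 2*2**n*factorial(n) + 8.

S(n) = - 4 \cdot 2^{n} n^{2} n! - 2 \cdot 2^{n} n n! + 2 \cdot 2^{n} n! + 8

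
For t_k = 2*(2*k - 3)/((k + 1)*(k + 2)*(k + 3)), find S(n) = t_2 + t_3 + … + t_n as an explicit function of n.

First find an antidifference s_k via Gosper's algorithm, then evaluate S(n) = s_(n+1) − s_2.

Ratio r(k) = (k + 1)*(2*k - 1)/((k + 4)*(2*k - 3)).
Take A(k)=k + 1, B(k)=k + 4, C(k)=k - 3/2.
Solve (k + 1)·f(k+1) − (k + 3)·f(k) = k - 3/2.
Bound: deg f ≤ 2.
Solving with deg f ≤ 2: f(k) = -k*(k + 11)/8.
R(k) = B(k−1)·f(k)/C(k) = -k*(k + 3)*(k + 11)/(4*(2*k - 3)); s_k = R·t_k = k*(-k - 11)/(2*(k + 1)*(k + 2)).
Check: Δs_k = 2*(2*k - 3)/(k**3 + 6*k**2 + 11*k + 6). ✓
Telescope: S(n) = s_(n+1) − s_(2) = (-n**2 - 13*n - 12)/(2*(n**2 + 5*n + 6)) − (-13/12) = (7*n**2 - 13*n + 6)/(12*(n**2 + 5*n + 6)).

S(n) = (7*n**2 - 13*n + 6)/(12*(n**2 + 5*n + 6))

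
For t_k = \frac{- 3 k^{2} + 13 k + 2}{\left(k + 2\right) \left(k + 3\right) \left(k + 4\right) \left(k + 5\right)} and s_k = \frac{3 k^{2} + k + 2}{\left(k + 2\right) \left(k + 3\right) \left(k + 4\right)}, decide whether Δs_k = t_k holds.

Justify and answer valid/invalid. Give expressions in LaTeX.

valid (s_(k+1) − s_k reduces to t_k)

s_(k+1) = (k + 3*(k + 1)**2 + 3)/((k + 3)*(k + 4)*(k + 5))
s_(k+1) − s_k = (-3*k**2 + 13*k + 2)/(k**4 + 14*k**3 + 71*k**2 + 154*k + 120)
(s_(k+1) − s_k) − t_k = 0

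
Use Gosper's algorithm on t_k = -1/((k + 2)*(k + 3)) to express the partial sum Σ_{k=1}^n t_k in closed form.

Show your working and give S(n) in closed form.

r(k) = (k + 2)/(k + 4) after simplifying.
A = k + 2, B = k + 4, C = 1.
Set up (k + 2)·f(k+1) − (k + 3)·f(k) − (1) = 0.
Bound: deg f ≤ 1.
Solving with deg f ≤ 1: f(k) = k/2.
Get s_k = R·t_k = -k/(2*k + 4) with R(k) = B(k−1)f(k)/C(k) = k*(k + 3)/2.
s_(k+1) − s_k = -1/(k**2 + 5*k + 6) = t_k.
Σ_(k=1)^n t_k = s_(n+1) − s_(1) = ((-n - 1)/(2*(n + 3))) − (-1/6), i.e. -n/(3*n + 9).

S(n) = -n/(3*n + 9)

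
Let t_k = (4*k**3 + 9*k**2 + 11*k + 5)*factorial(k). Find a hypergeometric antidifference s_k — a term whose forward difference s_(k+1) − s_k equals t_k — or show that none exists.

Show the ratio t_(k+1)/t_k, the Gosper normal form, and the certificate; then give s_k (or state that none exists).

Ratio r(k) = (4*k**4 + 25*k**3 + 62*k**2 + 70*k + 29)/(4*k**3 + 9*k**2 + 11*k + 5).
Normal form (A,B,C) = (k + 1, 1, k**3 + 9*k**2/4 + 11*k/4 + 5/4).
Solve (k + 1)·f(k+1) − (1)·f(k) = k**3 + 9*k**2/4 + 11*k/4 + 5/4.
From deg A=1, deg B=0, deg C=3: d=2.
A polynomial solution: f(k) = (4*k**2 + k - 2)/4.
Certificate R = B(k−1)f/C = (4*k**2 + k - 2)/(4*k**3 + 9*k**2 + 11*k + 5) gives s_k = (4*k**2 + k - 2)*factorial(k).
s_(k+1) − s_k = (4*k**3 + 9*k**2 + 11*k + 5)*factorial(k) = t_k.

s_k = (4*k**2 + k - 2)*factorial(k)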